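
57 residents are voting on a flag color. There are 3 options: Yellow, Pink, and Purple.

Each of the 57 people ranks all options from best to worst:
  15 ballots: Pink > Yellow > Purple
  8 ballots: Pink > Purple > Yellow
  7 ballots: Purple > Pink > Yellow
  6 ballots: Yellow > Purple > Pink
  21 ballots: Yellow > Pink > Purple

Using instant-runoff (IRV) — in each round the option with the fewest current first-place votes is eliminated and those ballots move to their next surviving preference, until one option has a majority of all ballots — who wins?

Pink

Round 1: Yellow 27, Pink 23, Purple 7. Purple eliminated.
Round 2: Yellow 27, Pink 30. Pink has a majority (≥29).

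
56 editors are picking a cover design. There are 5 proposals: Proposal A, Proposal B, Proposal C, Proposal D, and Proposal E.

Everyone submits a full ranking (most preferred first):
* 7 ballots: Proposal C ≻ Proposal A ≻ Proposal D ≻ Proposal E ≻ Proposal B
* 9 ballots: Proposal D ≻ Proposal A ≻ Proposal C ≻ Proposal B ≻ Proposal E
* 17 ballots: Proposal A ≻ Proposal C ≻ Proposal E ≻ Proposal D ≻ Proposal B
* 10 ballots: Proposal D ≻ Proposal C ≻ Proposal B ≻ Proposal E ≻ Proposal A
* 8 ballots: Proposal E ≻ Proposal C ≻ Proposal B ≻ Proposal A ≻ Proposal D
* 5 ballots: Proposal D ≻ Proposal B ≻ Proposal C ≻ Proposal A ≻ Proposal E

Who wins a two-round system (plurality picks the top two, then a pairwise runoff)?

Proposal A

Round 1 first-place votes: Proposal A 17, Proposal B 0, Proposal C 7, Proposal D 24, Proposal E 8. Proposal D and Proposal A advance.
Runoff: Proposal D is ranked above Proposal A on 24 ballots, Proposal A above Proposal D on 32.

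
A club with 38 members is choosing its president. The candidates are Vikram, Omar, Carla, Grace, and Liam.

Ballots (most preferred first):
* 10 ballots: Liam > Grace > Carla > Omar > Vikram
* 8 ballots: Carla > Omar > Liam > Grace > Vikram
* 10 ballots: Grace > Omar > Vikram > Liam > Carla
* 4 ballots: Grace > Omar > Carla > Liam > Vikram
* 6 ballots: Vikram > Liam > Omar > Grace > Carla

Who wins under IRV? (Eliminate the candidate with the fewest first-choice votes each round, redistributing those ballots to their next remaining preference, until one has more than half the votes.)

Round 1: Vikram 6, Omar 0, Carla 8, Grace 14, Liam 10. Omar eliminated.
Round 2: Vikram 6, Carla 8, Grace 14, Liam 10. Vikram eliminated.
Round 3: Carla 8, Grace 14, Liam 16. Carla eliminated.
Round 4: Grace 14, Liam 24. Liam has a majority (≥20).

Liam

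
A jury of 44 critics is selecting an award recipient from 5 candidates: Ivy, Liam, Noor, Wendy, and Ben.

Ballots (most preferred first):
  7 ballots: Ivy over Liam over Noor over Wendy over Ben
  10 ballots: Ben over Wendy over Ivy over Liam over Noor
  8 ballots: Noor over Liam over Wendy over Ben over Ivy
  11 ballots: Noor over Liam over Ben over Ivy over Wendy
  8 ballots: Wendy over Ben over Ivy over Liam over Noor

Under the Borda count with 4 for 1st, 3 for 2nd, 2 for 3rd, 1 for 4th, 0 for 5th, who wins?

Liam

Ivy: 7×4 + 10×2 + 8×0 + 11×1 + 8×2 = 75
Liam: 7×3 + 10×1 + 8×3 + 11×3 + 8×1 = 96
Noor: 7×2 + 10×0 + 8×4 + 11×4 + 8×0 = 90
Wendy: 7×1 + 10×3 + 8×2 + 11×0 + 8×4 = 85
Ben: 7×0 + 10×4 + 8×1 + 11×2 + 8×3 = 94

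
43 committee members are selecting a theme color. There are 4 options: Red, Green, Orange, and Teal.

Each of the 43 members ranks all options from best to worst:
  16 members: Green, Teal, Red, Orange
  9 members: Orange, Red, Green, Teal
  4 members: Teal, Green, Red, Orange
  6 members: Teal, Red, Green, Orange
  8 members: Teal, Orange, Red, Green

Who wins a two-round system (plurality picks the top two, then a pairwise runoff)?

Green

Round 1 first-place votes: Red 0, Green 16, Orange 9, Teal 18. Teal and Green advance.
Runoff: Teal is ranked above Green on 18 ballots, Green above Teal on 25.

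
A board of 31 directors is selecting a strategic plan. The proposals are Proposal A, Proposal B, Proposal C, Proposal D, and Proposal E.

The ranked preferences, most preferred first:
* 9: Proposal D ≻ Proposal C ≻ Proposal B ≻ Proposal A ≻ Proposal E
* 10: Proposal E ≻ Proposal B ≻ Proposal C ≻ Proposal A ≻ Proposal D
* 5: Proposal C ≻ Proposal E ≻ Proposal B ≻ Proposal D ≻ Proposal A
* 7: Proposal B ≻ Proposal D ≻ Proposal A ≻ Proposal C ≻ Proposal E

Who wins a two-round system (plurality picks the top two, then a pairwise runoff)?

Proposal D

Round 1 first-place votes: Proposal A 0, Proposal B 7, Proposal C 5, Proposal D 9, Proposal E 10. Proposal E and Proposal D advance.
Runoff: Proposal E is ranked above Proposal D on 15 ballots, Proposal D above Proposal E on 16.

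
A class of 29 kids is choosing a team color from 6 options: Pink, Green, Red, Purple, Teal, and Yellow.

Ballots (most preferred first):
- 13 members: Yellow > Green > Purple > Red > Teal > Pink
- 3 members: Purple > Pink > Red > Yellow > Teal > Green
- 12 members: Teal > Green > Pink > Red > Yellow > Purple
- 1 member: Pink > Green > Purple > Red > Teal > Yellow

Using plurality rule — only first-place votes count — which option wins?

Yellow

First-place votes: Pink 1, Green 0, Red 0, Purple 3, Teal 12, Yellow 13.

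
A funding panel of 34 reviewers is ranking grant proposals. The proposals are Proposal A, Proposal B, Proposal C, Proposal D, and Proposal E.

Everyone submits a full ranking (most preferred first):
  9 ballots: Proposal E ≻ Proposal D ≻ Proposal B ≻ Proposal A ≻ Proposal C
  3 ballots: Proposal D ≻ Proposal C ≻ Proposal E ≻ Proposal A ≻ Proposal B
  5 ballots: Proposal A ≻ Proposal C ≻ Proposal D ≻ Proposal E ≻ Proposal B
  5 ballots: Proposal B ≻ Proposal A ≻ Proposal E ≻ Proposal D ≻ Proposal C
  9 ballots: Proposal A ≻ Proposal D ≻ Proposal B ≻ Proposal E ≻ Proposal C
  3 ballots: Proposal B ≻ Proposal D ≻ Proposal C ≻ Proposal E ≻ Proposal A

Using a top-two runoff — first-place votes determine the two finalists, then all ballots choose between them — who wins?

Proposal A

Round 1 first-place votes: Proposal A 14, Proposal B 8, Proposal C 0, Proposal D 3, Proposal E 9. Proposal A and Proposal E advance.
Runoff: Proposal A is ranked above Proposal E on 19 ballots, Proposal E above Proposal A on 15.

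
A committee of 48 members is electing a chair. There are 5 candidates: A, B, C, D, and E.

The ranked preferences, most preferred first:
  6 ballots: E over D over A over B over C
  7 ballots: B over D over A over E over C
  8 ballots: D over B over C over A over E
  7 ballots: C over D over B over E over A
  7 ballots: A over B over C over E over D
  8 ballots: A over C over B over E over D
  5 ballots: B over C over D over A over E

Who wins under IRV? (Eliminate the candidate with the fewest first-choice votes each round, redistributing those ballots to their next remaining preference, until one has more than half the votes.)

D

Round 1: A 15, B 12, C 7, D 8, E 6. E eliminated.
Round 2: A 15, B 12, C 7, D 14. C eliminated.
Round 3: A 15, B 12, D 21. B eliminated.
Round 4: A 15, D 33. D has a majority (≥25).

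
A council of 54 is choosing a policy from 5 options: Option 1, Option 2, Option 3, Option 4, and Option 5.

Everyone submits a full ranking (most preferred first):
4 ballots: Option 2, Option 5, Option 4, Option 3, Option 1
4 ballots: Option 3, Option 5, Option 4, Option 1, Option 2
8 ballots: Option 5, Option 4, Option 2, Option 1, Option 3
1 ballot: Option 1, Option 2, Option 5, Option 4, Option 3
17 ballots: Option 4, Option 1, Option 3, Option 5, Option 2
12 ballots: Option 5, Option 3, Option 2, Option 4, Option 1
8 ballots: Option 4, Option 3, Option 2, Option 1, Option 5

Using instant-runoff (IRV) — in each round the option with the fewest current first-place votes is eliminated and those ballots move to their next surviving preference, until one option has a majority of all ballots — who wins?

Round 1: Option 1 1, Option 2 4, Option 3 4, Option 4 25, Option 5 20. Option 1 eliminated.
Round 2: Option 2 5, Option 3 4, Option 4 25, Option 5 20. Option 3 eliminated.
Round 3: Option 2 5, Option 4 25, Option 5 24. Option 2 eliminated.
Round 4: Option 4 25, Option 5 29. Option 5 has a majority (≥28).

Option 5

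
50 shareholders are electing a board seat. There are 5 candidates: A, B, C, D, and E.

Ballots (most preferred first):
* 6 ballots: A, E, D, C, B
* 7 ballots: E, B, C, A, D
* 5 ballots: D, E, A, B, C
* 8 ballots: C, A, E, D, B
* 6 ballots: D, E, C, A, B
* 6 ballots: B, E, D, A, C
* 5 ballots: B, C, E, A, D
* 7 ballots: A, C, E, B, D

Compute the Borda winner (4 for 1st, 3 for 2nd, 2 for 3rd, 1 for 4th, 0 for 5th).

E

A: 6×4 + 7×1 + 5×2 + 8×3 + 6×1 + 6×1 + 5×1 + 7×4 = 110
B: 6×0 + 7×3 + 5×1 + 8×0 + 6×0 + 6×4 + 5×4 + 7×1 = 77
C: 6×1 + 7×2 + 5×0 + 8×4 + 6×2 + 6×0 + 5×3 + 7×3 = 100
D: 6×2 + 7×0 + 5×4 + 8×1 + 6×4 + 6×2 + 5×0 + 7×0 = 76
E: 6×3 + 7×4 + 5×3 + 8×2 + 6×3 + 6×3 + 5×2 + 7×2 = 137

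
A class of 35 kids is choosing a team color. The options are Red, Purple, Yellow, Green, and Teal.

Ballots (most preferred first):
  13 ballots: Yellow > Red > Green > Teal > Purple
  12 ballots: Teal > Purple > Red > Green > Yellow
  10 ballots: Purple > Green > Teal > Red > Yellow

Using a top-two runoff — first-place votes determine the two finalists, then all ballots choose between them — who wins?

Teal

Round 1 first-place votes: Red 0, Purple 10, Yellow 13, Green 0, Teal 12. Yellow and Teal advance.
Runoff: Yellow is ranked above Teal on 13 ballots, Teal above Yellow on 22.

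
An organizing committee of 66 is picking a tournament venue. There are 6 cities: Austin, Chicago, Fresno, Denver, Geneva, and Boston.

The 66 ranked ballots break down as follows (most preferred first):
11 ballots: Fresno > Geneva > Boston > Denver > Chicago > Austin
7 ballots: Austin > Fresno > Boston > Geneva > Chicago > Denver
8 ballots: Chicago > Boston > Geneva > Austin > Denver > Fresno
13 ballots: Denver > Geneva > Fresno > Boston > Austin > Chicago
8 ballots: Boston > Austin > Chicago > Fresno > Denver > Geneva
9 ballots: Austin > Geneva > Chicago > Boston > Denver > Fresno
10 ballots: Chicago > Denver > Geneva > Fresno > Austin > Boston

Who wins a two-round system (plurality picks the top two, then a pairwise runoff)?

Austin

Round 1 first-place votes: Austin 16, Chicago 18, Fresno 11, Denver 13, Geneva 0, Boston 8. Chicago and Austin advance.
Runoff: Chicago is ranked above Austin on 29 ballots, Austin above Chicago on 37.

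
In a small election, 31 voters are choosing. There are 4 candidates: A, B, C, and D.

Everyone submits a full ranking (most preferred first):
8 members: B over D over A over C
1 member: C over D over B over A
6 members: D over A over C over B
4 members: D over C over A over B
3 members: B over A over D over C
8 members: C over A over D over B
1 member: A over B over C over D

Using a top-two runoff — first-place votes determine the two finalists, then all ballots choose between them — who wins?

Round 1 first-place votes: A 1, B 11, C 9, D 10. B and D advance.
Runoff: B is ranked above D on 12 ballots, D above B on 19.

D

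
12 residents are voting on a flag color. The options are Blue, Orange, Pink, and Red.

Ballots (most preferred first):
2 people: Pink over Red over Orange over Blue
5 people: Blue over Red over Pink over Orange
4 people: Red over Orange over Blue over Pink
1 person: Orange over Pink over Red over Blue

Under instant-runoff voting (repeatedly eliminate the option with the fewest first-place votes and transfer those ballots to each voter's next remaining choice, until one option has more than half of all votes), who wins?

Round 1: Blue 5, Orange 1, Pink 2, Red 4. Orange eliminated.
Round 2: Blue 5, Pink 3, Red 4. Pink eliminated.
Round 3: Blue 5, Red 7. Red has a majority (≥7).

Red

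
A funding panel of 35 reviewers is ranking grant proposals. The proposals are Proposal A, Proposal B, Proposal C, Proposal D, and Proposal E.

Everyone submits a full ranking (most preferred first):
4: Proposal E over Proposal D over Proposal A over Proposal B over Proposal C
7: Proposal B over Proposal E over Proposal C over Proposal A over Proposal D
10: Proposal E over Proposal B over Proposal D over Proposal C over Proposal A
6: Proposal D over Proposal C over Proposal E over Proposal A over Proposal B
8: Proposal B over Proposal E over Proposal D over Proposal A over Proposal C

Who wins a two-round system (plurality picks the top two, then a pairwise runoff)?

Proposal E

Round 1 first-place votes: Proposal A 0, Proposal B 15, Proposal C 0, Proposal D 6, Proposal E 14. Proposal B and Proposal E advance.
Runoff: Proposal B is ranked above Proposal E on 15 ballots, Proposal E above Proposal B on 20.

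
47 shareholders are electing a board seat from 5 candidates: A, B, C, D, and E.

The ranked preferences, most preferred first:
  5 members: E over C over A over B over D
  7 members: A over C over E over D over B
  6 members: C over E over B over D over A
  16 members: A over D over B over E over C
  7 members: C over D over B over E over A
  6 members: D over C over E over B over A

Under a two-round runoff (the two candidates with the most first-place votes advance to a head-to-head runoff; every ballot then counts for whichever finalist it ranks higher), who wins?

Round 1 first-place votes: A 23, B 0, C 13, D 6, E 5. A and C advance.
Runoff: A is ranked above C on 23 ballots, C above A on 24.

C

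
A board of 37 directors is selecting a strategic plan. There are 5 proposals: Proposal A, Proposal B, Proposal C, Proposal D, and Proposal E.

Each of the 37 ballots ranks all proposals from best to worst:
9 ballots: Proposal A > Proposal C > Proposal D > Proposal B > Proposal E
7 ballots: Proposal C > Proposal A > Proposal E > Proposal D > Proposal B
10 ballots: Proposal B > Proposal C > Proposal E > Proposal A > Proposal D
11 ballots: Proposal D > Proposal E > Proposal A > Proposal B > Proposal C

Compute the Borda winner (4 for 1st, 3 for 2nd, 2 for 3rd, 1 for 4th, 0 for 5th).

Proposal A

Proposal A: 9×4 + 7×3 + 10×1 + 11×2 = 89
Proposal B: 9×1 + 7×0 + 10×4 + 11×1 = 60
Proposal C: 9×3 + 7×4 + 10×3 + 11×0 = 85
Proposal D: 9×2 + 7×1 + 10×0 + 11×4 = 69
Proposal E: 9×0 + 7×2 + 10×2 + 11×3 = 67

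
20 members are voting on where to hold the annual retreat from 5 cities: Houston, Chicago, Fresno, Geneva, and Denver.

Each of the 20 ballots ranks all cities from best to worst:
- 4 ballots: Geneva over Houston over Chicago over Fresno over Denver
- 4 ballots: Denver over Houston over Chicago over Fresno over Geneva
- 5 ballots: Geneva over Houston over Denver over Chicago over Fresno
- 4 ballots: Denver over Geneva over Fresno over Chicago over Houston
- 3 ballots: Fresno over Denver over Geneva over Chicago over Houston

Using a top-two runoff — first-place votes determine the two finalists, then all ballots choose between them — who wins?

Denver

Round 1 first-place votes: Houston 0, Chicago 0, Fresno 3, Geneva 9, Denver 8. Geneva and Denver advance.
Runoff: Geneva is ranked above Denver on 9 ballots, Denver above Geneva on 11.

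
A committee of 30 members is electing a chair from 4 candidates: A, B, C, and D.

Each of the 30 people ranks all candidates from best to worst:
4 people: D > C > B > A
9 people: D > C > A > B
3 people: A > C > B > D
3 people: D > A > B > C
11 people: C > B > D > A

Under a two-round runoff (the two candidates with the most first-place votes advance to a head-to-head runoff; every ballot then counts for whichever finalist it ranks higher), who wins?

Round 1 first-place votes: A 3, B 0, C 11, D 16. D and C advance.
Runoff: D is ranked above C on 16 ballots, C above D on 14.

D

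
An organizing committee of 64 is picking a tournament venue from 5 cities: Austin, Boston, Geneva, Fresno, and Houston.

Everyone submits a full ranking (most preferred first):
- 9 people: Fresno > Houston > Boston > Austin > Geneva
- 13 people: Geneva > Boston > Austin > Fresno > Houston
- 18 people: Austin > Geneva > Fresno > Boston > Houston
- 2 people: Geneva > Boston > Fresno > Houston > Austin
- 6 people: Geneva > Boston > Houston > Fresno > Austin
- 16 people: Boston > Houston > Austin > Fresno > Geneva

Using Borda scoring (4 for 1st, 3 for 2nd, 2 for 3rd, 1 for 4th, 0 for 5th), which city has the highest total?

Austin: 9×1 + 13×2 + 18×4 + 2×0 + 6×0 + 16×2 = 139
Boston: 9×2 + 13×3 + 18×1 + 2×3 + 6×3 + 16×4 = 163
Geneva: 9×0 + 13×4 + 18×3 + 2×4 + 6×4 + 16×0 = 138
Fresno: 9×4 + 13×1 + 18×2 + 2×2 + 6×1 + 16×1 = 111
Houston: 9×3 + 13×0 + 18×0 + 2×1 + 6×2 + 16×3 = 89

Boston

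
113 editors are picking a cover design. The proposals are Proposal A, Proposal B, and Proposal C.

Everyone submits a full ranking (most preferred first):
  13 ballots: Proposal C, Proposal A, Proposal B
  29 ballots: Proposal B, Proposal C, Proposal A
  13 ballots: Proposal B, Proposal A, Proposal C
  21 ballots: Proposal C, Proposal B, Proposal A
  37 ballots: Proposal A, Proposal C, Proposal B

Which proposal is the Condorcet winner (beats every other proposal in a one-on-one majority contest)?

Proposal C vs Proposal A: 63–50
Proposal C vs Proposal B: 71–42
Proposal C beats every other proposal.

Proposal C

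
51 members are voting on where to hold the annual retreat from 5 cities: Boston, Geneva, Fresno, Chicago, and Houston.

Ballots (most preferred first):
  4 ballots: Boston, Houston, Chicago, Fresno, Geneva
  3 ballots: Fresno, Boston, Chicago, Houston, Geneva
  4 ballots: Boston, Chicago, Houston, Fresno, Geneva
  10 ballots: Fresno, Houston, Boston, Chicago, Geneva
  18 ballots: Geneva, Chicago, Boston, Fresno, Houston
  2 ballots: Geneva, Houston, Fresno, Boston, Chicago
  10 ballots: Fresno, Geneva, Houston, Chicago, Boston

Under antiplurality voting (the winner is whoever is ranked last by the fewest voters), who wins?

Fresno

Last-place votes: Boston 10, Geneva 21, Fresno 0, Chicago 2, Houston 18.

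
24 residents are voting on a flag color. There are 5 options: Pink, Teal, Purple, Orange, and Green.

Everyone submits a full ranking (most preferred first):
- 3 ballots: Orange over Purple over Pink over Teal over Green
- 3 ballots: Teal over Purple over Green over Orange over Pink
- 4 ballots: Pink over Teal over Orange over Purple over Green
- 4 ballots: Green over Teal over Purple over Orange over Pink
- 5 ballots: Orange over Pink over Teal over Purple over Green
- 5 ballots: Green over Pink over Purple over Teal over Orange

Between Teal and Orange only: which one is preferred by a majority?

Teal

Teal is ranked above Orange on 16 ballots; Orange above Teal on 8.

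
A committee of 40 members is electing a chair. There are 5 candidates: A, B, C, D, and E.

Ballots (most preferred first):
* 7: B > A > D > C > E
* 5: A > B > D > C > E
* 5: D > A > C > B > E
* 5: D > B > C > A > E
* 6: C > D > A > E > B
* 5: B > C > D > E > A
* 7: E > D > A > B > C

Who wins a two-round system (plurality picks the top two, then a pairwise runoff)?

D

Round 1 first-place votes: A 5, B 12, C 6, D 10, E 7. B and D advance.
Runoff: B is ranked above D on 17 ballots, D above B on 23.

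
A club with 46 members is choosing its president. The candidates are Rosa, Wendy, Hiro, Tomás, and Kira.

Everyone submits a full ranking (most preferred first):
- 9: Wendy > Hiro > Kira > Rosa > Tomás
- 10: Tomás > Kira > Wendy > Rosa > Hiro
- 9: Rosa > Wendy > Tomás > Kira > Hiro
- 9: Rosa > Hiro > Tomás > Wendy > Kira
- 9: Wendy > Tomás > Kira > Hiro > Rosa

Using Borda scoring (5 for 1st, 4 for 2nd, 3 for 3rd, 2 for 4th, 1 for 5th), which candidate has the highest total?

Wendy

Rosa: 9×2 + 10×2 + 9×5 + 9×5 + 9×1 = 137
Wendy: 9×5 + 10×3 + 9×4 + 9×2 + 9×5 = 174
Hiro: 9×4 + 10×1 + 9×1 + 9×4 + 9×2 = 109
Tomás: 9×1 + 10×5 + 9×3 + 9×3 + 9×4 = 149
Kira: 9×3 + 10×4 + 9×2 + 9×1 + 9×3 = 121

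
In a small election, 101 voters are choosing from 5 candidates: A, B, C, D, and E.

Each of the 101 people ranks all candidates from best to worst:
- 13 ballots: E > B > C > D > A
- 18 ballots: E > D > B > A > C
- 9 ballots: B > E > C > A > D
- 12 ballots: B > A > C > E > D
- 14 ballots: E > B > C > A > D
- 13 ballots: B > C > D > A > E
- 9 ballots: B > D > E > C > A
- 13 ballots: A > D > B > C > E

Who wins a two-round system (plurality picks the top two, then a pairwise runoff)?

Round 1 first-place votes: A 13, B 43, C 0, D 0, E 45. E and B advance.
Runoff: E is ranked above B on 45 ballots, B above E on 56.

B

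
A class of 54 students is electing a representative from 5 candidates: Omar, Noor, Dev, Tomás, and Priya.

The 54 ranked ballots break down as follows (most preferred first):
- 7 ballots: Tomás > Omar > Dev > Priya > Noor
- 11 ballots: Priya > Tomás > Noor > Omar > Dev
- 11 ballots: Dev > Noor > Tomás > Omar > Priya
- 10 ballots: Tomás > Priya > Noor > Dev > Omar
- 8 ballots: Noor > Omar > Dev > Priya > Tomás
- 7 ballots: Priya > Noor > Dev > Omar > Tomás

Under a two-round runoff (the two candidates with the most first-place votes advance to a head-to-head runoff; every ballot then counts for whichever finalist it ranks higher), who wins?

Round 1 first-place votes: Omar 0, Noor 8, Dev 11, Tomás 17, Priya 18. Priya and Tomás advance.
Runoff: Priya is ranked above Tomás on 26 ballots, Tomás above Priya on 28.

Tomás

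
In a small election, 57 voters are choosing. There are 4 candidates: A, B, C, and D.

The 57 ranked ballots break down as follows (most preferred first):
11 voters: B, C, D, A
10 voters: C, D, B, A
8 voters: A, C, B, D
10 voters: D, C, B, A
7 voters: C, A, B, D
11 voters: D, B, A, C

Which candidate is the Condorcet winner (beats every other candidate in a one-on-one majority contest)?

C vs A: 38–19
C vs B: 35–22
C vs D: 36–21
C beats every other candidate.

C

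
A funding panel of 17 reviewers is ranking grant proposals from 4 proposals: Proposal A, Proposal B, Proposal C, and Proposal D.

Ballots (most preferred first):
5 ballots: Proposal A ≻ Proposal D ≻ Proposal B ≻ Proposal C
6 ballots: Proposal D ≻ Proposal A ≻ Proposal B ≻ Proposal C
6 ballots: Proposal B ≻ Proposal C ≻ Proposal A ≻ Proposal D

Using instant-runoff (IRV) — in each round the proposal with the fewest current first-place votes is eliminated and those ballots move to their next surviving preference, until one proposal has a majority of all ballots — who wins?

Round 1: Proposal A 5, Proposal B 6, Proposal C 0, Proposal D 6. Proposal C eliminated.
Round 2: Proposal A 5, Proposal B 6, Proposal D 6. Proposal A eliminated.
Round 3: Proposal B 6, Proposal D 11. Proposal D has a majority (≥9).

Proposal D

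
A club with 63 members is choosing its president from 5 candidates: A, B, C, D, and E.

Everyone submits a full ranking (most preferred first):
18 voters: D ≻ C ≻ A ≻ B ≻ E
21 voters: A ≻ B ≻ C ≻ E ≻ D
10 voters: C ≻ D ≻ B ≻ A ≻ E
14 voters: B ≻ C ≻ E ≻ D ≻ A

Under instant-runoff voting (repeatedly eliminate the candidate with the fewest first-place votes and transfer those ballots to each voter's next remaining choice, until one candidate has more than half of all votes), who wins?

D

Round 1: A 21, B 14, C 10, D 18, E 0. E eliminated.
Round 2: A 21, B 14, C 10, D 18. C eliminated.
Round 3: A 21, B 14, D 28. B eliminated.
Round 4: A 21, D 42. D has a majority (≥32).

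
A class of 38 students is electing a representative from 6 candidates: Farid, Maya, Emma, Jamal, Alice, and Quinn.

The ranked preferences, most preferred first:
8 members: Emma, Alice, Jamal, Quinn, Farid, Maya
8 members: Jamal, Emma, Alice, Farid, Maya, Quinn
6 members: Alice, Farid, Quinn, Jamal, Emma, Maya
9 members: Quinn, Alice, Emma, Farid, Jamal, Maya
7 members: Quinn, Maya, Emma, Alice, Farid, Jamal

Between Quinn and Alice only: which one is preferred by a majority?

Alice

Quinn is ranked above Alice on 16 ballots; Alice above Quinn on 22.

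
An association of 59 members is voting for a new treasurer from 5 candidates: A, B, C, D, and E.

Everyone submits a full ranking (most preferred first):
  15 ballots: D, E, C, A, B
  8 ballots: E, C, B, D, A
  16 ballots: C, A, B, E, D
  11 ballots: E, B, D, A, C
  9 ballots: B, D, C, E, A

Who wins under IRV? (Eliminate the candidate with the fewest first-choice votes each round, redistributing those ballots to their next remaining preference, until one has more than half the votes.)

E

Round 1: A 0, B 9, C 16, D 15, E 19. A eliminated.
Round 2: B 9, C 16, D 15, E 19. B eliminated.
Round 3: C 16, D 24, E 19. C eliminated.
Round 4: D 24, E 35. E has a majority (≥30).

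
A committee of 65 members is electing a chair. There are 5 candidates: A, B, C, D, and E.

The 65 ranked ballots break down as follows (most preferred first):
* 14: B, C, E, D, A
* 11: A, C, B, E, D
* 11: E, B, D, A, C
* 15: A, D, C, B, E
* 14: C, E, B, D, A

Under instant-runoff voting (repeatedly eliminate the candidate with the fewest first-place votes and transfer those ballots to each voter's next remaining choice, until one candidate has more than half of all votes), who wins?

B

Round 1: A 26, B 14, C 14, D 0, E 11. D eliminated.
Round 2: A 26, B 14, C 14, E 11. E eliminated.
Round 3: A 26, B 25, C 14. C eliminated.
Round 4: A 26, B 39. B has a majority (≥33).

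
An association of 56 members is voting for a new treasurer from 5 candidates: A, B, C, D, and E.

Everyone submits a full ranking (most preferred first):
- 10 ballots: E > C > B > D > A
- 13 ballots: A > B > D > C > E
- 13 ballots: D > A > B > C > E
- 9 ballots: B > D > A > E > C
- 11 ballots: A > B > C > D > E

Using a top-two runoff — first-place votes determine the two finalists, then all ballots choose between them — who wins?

D

Round 1 first-place votes: A 24, B 9, C 0, D 13, E 10. A and D advance.
Runoff: A is ranked above D on 24 ballots, D above A on 32.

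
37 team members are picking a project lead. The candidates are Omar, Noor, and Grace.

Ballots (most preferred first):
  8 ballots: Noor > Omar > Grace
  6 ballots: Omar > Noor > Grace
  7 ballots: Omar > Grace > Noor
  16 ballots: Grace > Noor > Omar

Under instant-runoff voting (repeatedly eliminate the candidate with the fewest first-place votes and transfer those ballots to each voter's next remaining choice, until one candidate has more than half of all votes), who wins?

Round 1: Omar 13, Noor 8, Grace 16. Noor eliminated.
Round 2: Omar 21, Grace 16. Omar has a majority (≥19).

Omar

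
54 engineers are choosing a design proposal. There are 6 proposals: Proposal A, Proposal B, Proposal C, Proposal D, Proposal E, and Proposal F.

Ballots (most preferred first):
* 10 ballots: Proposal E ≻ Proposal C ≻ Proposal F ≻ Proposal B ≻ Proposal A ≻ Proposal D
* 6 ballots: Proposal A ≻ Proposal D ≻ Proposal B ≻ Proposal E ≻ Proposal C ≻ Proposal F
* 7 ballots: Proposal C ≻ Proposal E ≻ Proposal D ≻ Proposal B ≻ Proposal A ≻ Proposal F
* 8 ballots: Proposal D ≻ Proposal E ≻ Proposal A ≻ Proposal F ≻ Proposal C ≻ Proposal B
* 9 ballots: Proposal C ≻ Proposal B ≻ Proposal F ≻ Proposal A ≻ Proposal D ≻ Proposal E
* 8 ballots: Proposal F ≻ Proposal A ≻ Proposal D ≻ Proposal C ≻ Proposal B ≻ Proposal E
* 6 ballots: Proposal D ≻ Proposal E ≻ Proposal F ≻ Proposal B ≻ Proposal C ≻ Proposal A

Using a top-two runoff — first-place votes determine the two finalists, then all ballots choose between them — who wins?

Round 1 first-place votes: Proposal A 6, Proposal B 0, Proposal C 16, Proposal D 14, Proposal E 10, Proposal F 8. Proposal C and Proposal D advance.
Runoff: Proposal C is ranked above Proposal D on 26 ballots, Proposal D above Proposal C on 28.

Proposal D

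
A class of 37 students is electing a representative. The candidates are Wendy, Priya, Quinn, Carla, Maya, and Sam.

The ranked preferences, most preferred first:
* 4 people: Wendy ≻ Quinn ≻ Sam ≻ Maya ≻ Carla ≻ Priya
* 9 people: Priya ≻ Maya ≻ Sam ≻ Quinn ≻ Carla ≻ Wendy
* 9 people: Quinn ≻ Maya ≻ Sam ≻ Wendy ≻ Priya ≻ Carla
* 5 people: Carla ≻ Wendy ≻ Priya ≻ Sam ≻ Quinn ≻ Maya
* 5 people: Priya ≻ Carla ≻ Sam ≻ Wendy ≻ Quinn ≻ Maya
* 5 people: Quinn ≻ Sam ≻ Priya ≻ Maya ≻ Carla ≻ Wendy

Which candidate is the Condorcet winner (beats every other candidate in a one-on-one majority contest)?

Priya

Priya vs Wendy: 19–18
Priya vs Quinn: 19–18
Priya vs Carla: 28–9
Priya vs Maya: 24–13
Priya vs Sam: 19–18
Priya beats every other candidate.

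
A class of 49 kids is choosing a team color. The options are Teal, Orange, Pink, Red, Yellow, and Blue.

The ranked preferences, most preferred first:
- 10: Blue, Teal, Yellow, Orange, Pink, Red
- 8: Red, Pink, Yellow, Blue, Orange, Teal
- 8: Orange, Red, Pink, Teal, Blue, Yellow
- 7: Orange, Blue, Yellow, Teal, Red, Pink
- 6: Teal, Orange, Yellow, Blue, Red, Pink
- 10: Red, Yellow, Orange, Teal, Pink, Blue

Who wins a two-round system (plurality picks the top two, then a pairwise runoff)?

Orange

Round 1 first-place votes: Teal 6, Orange 15, Pink 0, Red 18, Yellow 0, Blue 10. Red and Orange advance.
Runoff: Red is ranked above Orange on 18 ballots, Orange above Red on 31.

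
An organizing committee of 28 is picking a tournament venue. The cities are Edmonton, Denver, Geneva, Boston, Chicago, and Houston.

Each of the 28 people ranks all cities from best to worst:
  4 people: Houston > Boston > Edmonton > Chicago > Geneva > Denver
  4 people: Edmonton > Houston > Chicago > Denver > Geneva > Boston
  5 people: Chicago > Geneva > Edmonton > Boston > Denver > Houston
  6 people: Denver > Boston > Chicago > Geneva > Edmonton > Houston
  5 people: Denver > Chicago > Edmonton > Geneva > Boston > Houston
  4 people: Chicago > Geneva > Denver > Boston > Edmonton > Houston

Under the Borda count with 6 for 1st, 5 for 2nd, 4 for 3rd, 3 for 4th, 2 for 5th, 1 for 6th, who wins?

Edmonton: 4×4 + 4×6 + 5×4 + 6×2 + 5×4 + 4×2 = 100
Denver: 4×1 + 4×3 + 5×2 + 6×6 + 5×6 + 4×4 = 108
Geneva: 4×2 + 4×2 + 5×5 + 6×3 + 5×3 + 4×5 = 94
Boston: 4×5 + 4×1 + 5×3 + 6×5 + 5×2 + 4×3 = 91
Chicago: 4×3 + 4×4 + 5×6 + 6×4 + 5×5 + 4×6 = 131
Houston: 4×6 + 4×5 + 5×1 + 6×1 + 5×1 + 4×1 = 64

Chicago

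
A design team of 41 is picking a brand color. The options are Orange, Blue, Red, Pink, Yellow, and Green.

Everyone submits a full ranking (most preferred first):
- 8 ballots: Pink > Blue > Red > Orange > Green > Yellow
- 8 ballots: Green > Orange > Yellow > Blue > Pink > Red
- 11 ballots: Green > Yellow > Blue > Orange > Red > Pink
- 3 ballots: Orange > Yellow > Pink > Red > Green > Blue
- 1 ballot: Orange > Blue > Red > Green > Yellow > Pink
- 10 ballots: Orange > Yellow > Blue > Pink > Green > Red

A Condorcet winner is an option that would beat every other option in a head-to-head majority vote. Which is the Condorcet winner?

Orange

Orange vs Blue: 22–19
Orange vs Red: 33–8
Orange vs Pink: 33–8
Orange vs Yellow: 30–11
Orange vs Green: 22–19
Orange beats every other option.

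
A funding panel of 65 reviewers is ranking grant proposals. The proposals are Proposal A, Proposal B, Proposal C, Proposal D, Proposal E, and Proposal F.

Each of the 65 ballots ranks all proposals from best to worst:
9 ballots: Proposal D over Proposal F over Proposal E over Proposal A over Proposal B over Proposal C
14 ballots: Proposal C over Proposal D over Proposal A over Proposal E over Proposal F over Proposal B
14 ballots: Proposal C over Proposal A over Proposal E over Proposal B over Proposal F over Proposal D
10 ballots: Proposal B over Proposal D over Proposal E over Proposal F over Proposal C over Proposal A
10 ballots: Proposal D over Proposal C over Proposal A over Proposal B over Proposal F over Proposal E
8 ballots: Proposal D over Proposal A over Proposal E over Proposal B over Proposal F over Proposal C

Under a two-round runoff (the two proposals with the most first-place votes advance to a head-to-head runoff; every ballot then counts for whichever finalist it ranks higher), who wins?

Round 1 first-place votes: Proposal A 0, Proposal B 10, Proposal C 28, Proposal D 27, Proposal E 0, Proposal F 0. Proposal C and Proposal D advance.
Runoff: Proposal C is ranked above Proposal D on 28 ballots, Proposal D above Proposal C on 37.

Proposal D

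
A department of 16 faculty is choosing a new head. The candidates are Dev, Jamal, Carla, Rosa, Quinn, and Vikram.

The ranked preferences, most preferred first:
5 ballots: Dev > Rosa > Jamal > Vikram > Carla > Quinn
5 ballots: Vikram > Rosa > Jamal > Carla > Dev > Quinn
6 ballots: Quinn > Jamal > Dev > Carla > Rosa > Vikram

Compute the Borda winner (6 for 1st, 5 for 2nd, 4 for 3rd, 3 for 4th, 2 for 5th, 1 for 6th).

Dev: 5×6 + 5×2 + 6×4 = 64
Jamal: 5×4 + 5×4 + 6×5 = 70
Carla: 5×2 + 5×3 + 6×3 = 43
Rosa: 5×5 + 5×5 + 6×2 = 62
Quinn: 5×1 + 5×1 + 6×6 = 46
Vikram: 5×3 + 5×6 + 6×1 = 51

Jamal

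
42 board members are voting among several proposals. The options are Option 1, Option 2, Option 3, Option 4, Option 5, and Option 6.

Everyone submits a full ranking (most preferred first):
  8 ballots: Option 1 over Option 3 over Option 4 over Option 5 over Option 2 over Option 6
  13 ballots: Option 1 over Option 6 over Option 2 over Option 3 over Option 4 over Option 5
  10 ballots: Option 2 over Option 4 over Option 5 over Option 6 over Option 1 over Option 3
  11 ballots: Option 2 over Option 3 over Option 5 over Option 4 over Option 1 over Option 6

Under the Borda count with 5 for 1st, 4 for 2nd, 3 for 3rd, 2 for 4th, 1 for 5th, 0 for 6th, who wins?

Option 2

Option 1: 8×5 + 13×5 + 10×1 + 11×1 = 126
Option 2: 8×1 + 13×3 + 10×5 + 11×5 = 152
Option 3: 8×4 + 13×2 + 10×0 + 11×4 = 102
Option 4: 8×3 + 13×1 + 10×4 + 11×2 = 99
Option 5: 8×2 + 13×0 + 10×3 + 11×3 = 79
Option 6: 8×0 + 13×4 + 10×2 + 11×0 = 72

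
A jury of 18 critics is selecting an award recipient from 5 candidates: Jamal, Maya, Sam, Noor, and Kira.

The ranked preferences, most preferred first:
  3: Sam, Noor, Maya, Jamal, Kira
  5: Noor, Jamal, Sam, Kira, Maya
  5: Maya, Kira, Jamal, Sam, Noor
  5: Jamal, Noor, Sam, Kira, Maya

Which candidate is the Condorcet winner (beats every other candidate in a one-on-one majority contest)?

Jamal vs Maya: 10–8
Jamal vs Sam: 15–3
Jamal vs Noor: 10–8
Jamal vs Kira: 13–5
Jamal beats every other candidate.

Jamal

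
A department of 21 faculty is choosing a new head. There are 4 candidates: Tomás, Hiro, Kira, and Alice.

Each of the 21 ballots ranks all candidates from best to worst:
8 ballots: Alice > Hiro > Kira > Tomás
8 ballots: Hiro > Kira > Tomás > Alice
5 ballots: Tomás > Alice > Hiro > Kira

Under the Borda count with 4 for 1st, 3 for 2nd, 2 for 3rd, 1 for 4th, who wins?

Tomás: 8×1 + 8×2 + 5×4 = 44
Hiro: 8×3 + 8×4 + 5×2 = 66
Kira: 8×2 + 8×3 + 5×1 = 45
Alice: 8×4 + 8×1 + 5×3 = 55

Hiro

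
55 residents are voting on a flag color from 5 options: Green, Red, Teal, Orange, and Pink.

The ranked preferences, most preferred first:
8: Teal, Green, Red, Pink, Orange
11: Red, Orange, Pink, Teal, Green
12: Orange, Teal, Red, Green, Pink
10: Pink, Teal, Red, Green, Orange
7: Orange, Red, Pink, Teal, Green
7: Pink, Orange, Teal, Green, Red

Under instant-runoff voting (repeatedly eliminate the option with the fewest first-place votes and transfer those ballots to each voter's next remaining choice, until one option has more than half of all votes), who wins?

Red

Round 1: Green 0, Red 11, Teal 8, Orange 19, Pink 17. Green eliminated.
Round 2: Red 11, Teal 8, Orange 19, Pink 17. Teal eliminated.
Round 3: Red 19, Orange 19, Pink 17. Pink eliminated.
Round 4: Red 29, Orange 26. Red has a majority (≥28).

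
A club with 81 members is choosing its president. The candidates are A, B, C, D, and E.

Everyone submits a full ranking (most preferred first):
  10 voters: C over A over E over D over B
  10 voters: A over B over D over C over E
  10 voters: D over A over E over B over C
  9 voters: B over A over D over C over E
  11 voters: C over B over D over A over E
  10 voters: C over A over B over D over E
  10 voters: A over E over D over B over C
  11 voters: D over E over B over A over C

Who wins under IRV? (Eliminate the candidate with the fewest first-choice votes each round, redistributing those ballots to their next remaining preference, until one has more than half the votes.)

A

Round 1: A 20, B 9, C 31, D 21, E 0. E eliminated.
Round 2: A 20, B 9, C 31, D 21. B eliminated.
Round 3: A 29, C 31, D 21. D eliminated.
Round 4: A 50, C 31. A has a majority (≥41).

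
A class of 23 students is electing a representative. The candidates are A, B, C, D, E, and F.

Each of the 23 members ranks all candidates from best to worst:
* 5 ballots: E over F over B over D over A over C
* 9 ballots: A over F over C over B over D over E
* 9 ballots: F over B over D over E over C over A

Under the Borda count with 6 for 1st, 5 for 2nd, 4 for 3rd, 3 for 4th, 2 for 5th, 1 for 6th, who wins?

A: 5×2 + 9×6 + 9×1 = 73
B: 5×4 + 9×3 + 9×5 = 92
C: 5×1 + 9×4 + 9×2 = 59
D: 5×3 + 9×2 + 9×4 = 69
E: 5×6 + 9×1 + 9×3 = 66
F: 5×5 + 9×5 + 9×6 = 124

F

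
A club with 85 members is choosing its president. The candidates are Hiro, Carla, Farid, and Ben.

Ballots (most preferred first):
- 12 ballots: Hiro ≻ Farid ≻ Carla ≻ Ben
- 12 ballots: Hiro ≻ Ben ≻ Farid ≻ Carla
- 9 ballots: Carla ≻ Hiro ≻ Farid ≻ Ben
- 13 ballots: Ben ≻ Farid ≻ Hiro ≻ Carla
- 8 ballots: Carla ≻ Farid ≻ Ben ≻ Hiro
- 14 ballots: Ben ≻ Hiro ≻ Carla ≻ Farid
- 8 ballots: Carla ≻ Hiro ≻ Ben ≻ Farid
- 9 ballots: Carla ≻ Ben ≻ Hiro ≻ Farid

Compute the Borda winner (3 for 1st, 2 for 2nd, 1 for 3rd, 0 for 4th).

Hiro

Hiro: 12×3 + 12×3 + 9×2 + 13×1 + 8×0 + 14×2 + 8×2 + 9×1 = 156
Carla: 12×1 + 12×0 + 9×3 + 13×0 + 8×3 + 14×1 + 8×3 + 9×3 = 128
Farid: 12×2 + 12×1 + 9×1 + 13×2 + 8×2 + 14×0 + 8×0 + 9×0 = 87
Ben: 12×0 + 12×2 + 9×0 + 13×3 + 8×1 + 14×3 + 8×1 + 9×2 = 139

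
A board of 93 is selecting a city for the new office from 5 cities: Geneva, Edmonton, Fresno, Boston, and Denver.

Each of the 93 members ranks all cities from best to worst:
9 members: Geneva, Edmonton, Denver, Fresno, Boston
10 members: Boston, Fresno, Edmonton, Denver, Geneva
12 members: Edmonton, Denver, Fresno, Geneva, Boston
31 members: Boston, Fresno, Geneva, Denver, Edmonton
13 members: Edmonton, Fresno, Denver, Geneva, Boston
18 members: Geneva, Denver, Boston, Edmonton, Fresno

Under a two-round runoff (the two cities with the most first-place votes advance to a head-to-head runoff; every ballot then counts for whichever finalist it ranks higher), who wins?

Round 1 first-place votes: Geneva 27, Edmonton 25, Fresno 0, Boston 41, Denver 0. Boston and Geneva advance.
Runoff: Boston is ranked above Geneva on 41 ballots, Geneva above Boston on 52.

Geneva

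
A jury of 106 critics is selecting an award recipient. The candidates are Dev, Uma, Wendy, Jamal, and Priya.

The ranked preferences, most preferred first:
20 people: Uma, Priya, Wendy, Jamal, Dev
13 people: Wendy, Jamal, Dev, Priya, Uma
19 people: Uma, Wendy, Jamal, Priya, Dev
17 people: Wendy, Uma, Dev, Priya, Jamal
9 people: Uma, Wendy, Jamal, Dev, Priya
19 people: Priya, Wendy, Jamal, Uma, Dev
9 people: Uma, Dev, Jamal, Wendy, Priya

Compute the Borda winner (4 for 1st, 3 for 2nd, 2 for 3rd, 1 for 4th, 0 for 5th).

Wendy

Dev: 20×0 + 13×2 + 19×0 + 17×2 + 9×1 + 19×0 + 9×3 = 96
Uma: 20×4 + 13×0 + 19×4 + 17×3 + 9×4 + 19×1 + 9×4 = 298
Wendy: 20×2 + 13×4 + 19×3 + 17×4 + 9×3 + 19×3 + 9×1 = 310
Jamal: 20×1 + 13×3 + 19×2 + 17×0 + 9×2 + 19×2 + 9×2 = 171
Priya: 20×3 + 13×1 + 19×1 + 17×1 + 9×0 + 19×4 + 9×0 = 185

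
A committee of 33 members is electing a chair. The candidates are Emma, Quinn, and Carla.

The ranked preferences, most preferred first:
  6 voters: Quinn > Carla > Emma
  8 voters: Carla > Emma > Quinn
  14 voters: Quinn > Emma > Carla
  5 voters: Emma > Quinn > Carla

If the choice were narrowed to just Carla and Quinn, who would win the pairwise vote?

Carla is ranked above Quinn on 8 ballots; Quinn above Carla on 25.

Quinn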